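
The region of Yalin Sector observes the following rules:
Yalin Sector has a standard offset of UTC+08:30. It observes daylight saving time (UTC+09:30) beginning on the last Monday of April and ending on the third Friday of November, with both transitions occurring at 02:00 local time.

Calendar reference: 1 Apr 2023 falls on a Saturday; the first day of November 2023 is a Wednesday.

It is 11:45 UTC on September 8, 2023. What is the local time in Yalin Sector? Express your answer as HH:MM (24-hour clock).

21:15

1 April 2023 is a Saturday, so Mondays fall on 3, 10, 17, 24; the last is April 24.
1 November 2023 is a Wednesday, so the first Friday is November 3 and the third is November 17.
At the standard offset (UTC+08:30), 11:45 UTC + 8h30m = 20:15 Yalin Sector standard time.
The standard-time date in Yalin Sector, September 8, 2023, lies within the daylight-saving period (24 April – 17 November), so Yalin Sector is on daylight time, UTC+09:30.
11:45 UTC + 9h30m = 21:15 local.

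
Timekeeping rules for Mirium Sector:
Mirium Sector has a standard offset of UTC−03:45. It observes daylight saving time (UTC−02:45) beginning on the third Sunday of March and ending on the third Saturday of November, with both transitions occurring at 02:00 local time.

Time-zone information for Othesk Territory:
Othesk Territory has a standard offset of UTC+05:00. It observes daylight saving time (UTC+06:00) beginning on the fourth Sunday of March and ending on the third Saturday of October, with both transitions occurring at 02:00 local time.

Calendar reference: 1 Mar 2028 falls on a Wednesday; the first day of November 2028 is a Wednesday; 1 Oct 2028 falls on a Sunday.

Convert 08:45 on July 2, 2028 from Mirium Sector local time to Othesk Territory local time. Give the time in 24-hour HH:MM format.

17:30

1 March 2028 is a Wednesday, so the first Sunday is March 5 and the third is March 19.
1 November 2028 is a Wednesday, so the first Saturday is November 4 and the third is November 18.
Daylight saving runs 19 March – 18 November; July 2, 2028 is inside that window, so Mirium Sector is at UTC−02:45.
08:45 Mirium Sector + 2h45m = 11:30 UTC.
1 March 2028 is a Wednesday, so the first Sunday is March 5 and the fourth is March 26.
1 October 2028 is a Sunday, so the first Saturday is October 7 and the third is October 21.
At the standard offset (UTC+05:00), 11:30 UTC + 5h = 16:30 Othesk Territory standard time.
Daylight saving runs 26 March – 21 October; the standard-time date in Othesk Territory, July 2, 2028, is inside that window, so Othesk Territory is at UTC+06:00.
11:30 UTC + 6h = 17:30 Othesk Territory.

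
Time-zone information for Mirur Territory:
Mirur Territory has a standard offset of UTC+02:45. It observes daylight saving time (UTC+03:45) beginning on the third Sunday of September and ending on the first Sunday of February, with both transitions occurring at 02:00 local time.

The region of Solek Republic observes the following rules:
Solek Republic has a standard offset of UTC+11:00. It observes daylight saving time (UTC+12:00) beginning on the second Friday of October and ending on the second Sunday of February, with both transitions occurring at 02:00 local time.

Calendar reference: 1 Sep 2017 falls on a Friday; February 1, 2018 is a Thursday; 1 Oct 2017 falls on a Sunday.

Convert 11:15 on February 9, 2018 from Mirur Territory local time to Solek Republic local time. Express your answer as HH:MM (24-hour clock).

20:30

1 September 2017 is a Friday, so the first Sunday is September 3 and the third is September 17.
1 February 2018 is a Thursday, so the first Sunday is February 4.
February 9, 2018 does not fall between 17 September 2017 and 4 February 2018, so daylight saving is not in effect and Mirur Territory is at UTC+02:45.
11:15 Mirur Territory − 2h45m = 08:30 UTC.
1 October 2017 is a Sunday, so the first Friday is October 6 and the second is October 13.
1 February 2018 is a Thursday, so the first Sunday is February 4 and the second is February 11.
At the standard offset (UTC+11:00), 08:30 UTC + 11h = 19:30 Solek Republic standard time.
Daylight saving runs 13 October 2017 – 11 February 2018; the standard-time date in Solek Republic, February 9, 2018, is inside that window, so Solek Republic is at UTC+12:00.
08:30 UTC + 12h = 20:30 Solek Republic.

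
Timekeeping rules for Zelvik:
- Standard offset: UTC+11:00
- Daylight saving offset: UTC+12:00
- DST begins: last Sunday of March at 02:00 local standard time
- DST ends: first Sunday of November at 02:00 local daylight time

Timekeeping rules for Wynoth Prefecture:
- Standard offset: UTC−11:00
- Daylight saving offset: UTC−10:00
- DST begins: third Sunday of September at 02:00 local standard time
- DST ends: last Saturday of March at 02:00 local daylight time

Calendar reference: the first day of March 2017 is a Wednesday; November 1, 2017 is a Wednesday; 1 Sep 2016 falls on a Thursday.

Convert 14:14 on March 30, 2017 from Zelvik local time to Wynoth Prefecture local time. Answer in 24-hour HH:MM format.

1 March 2017 is a Wednesday, so Sundays fall on 5, 12, 19, 26; the last is March 26.
1 November 2017 is a Wednesday, so the first Sunday is November 5.
March 30, 2017 lies within the daylight-saving period (26 March – 5 November), so Zelvik is on daylight time, UTC+12:00.
14:14 Zelvik − 12h = 02:14 UTC.
1 September 2016 is a Thursday, so the first Sunday is September 4 and the third is September 18.
1 March 2017 is a Wednesday, so Saturdays fall on 4, 11, 18, 25; the last is March 25.
At the standard offset (UTC−11:00), 02:14 UTC − 11h = 15:14 Wynoth Prefecture standard time (rolling into the previous day, 29 March 2017).
Daylight saving runs 18 September 2016 – 25 March 2017; the standard-time date in Wynoth Prefecture, March 29, 2017, is outside that window, so Wynoth Prefecture is on standard time at UTC−11:00.
02:14 UTC − 11h = 15:14 Wynoth Prefecture (rolling into the previous day, 29 March 2017).

15:14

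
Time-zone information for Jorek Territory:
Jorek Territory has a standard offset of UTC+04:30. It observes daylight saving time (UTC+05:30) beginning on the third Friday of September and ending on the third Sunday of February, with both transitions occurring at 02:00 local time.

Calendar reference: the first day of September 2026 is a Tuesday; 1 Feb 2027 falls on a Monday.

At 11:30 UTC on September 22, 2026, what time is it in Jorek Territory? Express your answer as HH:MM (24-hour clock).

1 September 2026 is a Tuesday, so the first Friday is September 4 and the third is September 18.
1 February 2027 is a Monday, so the first Sunday is February 7 and the third is February 21.
At the standard offset (UTC+04:30), 11:30 UTC + 4h30m = 16:00 Jorek Territory standard time.
The standard-time date in Jorek Territory, September 22, 2026, falls between 18 September 2026 and 21 February 2027, so daylight saving is in effect and Jorek Territory is at UTC+05:30.
11:30 UTC + 5h30m = 17:00 local.

17:00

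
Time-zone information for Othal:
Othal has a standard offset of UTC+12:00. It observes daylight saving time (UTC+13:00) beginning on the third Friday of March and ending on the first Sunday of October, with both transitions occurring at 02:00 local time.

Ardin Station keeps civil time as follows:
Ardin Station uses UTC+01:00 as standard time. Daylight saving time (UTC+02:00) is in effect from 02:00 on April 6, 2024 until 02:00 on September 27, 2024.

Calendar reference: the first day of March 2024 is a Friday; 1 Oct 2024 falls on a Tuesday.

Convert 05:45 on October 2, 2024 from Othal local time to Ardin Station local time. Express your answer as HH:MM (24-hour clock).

17:45

1 March 2024 is a Friday, so the first Friday is March 1 and the third is March 15.
1 October 2024 is a Tuesday, so the first Sunday is October 6.
Daylight saving runs 15 March – 6 October; October 2, 2024 is inside that window, so Othal is at UTC+13:00.
05:45 Othal − 13h = 16:45 UTC (rolling into the previous day, 1 October 2024).
At the standard offset (UTC+01:00), 16:45 UTC + 1h = 17:45 Ardin Station standard time.
The standard-time date in Ardin Station, October 1, 2024, does not fall between 6 April and 27 September, so daylight saving is not in effect and Ardin Station is at UTC+01:00.
16:45 UTC + 1h = 17:45 Ardin Station.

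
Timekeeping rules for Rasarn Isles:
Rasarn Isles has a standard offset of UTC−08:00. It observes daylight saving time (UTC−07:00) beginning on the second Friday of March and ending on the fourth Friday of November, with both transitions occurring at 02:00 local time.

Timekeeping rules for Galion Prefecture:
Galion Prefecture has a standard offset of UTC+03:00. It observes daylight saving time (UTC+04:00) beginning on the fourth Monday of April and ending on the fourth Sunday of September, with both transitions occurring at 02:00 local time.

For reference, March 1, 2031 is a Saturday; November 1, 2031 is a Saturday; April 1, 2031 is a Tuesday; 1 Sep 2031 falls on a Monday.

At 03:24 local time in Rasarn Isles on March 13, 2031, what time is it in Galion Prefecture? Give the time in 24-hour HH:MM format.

1 March 2031 is a Saturday, so the first Friday is March 7 and the second is March 14.
1 November 2031 is a Saturday, so the first Friday is November 7 and the fourth is November 28.
Daylight saving runs 14 March – 28 November; March 13, 2031 is outside that window, so Rasarn Isles is on standard time at UTC−08:00.
03:24 Rasarn Isles + 8h = 11:24 UTC.
1 April 2031 is a Tuesday, so the first Monday is April 7 and the fourth is April 28.
1 September 2031 is a Monday, so the first Sunday is September 7 and the fourth is September 28.
At the standard offset (UTC+03:00), 11:24 UTC + 3h = 14:24 Galion Prefecture standard time.
The standard-time date in Galion Prefecture, March 13, 2031, does not fall between 28 April and 28 September, so daylight saving is not in effect and Galion Prefecture is at UTC+03:00.
11:24 UTC + 3h = 14:24 Galion Prefecture.

14:24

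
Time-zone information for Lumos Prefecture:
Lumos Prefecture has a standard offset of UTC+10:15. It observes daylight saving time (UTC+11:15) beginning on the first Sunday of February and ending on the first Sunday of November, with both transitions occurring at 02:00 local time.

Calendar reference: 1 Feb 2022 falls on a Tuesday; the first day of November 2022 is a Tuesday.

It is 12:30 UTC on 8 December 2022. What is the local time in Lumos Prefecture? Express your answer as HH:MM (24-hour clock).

1 February 2022 is a Tuesday, so the first Sunday is February 6.
1 November 2022 is a Tuesday, so the first Sunday is November 6.
At the standard offset (UTC+10:15), 12:30 UTC + 10h15m = 22:45 Lumos Prefecture standard time.
The standard-time date in Lumos Prefecture, 8 December 2022, does not fall between 6 February and 6 November, so daylight saving is not in effect and Lumos Prefecture is at UTC+10:15.
12:30 UTC + 10h15m = 22:45 local.

22:45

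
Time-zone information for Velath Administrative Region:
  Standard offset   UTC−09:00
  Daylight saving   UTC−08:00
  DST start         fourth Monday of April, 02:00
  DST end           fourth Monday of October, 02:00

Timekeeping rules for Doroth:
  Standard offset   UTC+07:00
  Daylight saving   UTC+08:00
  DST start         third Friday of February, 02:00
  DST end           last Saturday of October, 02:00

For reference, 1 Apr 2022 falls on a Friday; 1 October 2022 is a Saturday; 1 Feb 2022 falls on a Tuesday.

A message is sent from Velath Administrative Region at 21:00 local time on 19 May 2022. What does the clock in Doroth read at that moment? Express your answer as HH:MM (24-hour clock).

1 April 2022 is a Friday, so the first Monday is April 4 and the fourth is April 25.
1 October 2022 is a Saturday, so the first Monday is October 3 and the fourth is October 24.
19 May 2022 lies within the daylight-saving period (25 April – 24 October), so Velath Administrative Region is on daylight time, UTC−08:00.
21:00 Velath Administrative Region + 8h = 05:00 UTC (rolling into the next day, 20 May 2022).
1 February 2022 is a Tuesday, so the first Friday is February 4 and the third is February 18.
1 October 2022 is a Saturday, so Saturdays fall on 1, 8, 15, 22, 29; the last is October 29.
At the standard offset (UTC+07:00), 05:00 UTC + 7h = 12:00 Doroth standard time.
The standard-time date in Doroth, 20 May 2022, lies within the daylight-saving period (18 February – 29 October), so Doroth is on daylight time, UTC+08:00.
05:00 UTC + 8h = 13:00 Doroth.

13:00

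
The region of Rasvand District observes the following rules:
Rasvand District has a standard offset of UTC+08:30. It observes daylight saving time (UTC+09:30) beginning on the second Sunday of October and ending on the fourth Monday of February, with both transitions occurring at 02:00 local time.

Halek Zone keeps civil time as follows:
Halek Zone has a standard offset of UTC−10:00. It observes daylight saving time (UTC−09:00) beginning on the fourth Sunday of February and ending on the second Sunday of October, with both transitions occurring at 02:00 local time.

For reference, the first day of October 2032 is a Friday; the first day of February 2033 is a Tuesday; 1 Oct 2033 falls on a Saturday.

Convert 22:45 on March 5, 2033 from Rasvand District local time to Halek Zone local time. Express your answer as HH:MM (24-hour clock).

1 October 2032 is a Friday, so the first Sunday is October 3 and the second is October 10.
1 February 2033 is a Tuesday, so the first Monday is February 7 and the fourth is February 28.
Daylight saving runs 10 October 2032 – 28 February 2033; March 5, 2033 is outside that window, so Rasvand District is on standard time at UTC+08:30.
22:45 Rasvand District − 8h30m = 14:15 UTC.
1 February 2033 is a Tuesday, so the first Sunday is February 6 and the fourth is February 27.
1 October 2033 is a Saturday, so the first Sunday is October 2 and the second is October 9.
At the standard offset (UTC−10:00), 14:15 UTC − 10h = 04:15 Halek Zone standard time.
The standard-time date in Halek Zone, March 5, 2033, lies within the daylight-saving period (27 February – 9 October), so Halek Zone is on daylight time, UTC−09:00.
14:15 UTC − 9h = 05:15 Halek Zone.

05:15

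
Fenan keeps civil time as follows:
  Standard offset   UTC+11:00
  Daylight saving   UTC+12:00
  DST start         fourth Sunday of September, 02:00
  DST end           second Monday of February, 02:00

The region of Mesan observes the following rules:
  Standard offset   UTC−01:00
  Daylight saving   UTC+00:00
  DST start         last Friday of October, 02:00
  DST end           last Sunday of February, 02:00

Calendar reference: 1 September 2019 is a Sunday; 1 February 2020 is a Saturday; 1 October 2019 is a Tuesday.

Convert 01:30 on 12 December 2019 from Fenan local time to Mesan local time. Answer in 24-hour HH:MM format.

1 September 2019 is a Sunday, so the first Sunday is September 1 and the fourth is September 22.
1 February 2020 is a Saturday, so the first Monday is February 3 and the second is February 10.
Daylight saving runs 22 September 2019 – 10 February 2020; 12 December 2019 is inside that window, so Fenan is at UTC+12:00.
01:30 Fenan − 12h = 13:30 UTC (rolling into the previous day, 11 December 2019).
1 October 2019 is a Tuesday, so Fridays fall on 4, 11, 18, 25; the last is October 25.
1 February 2020 is a Saturday, so Sundays fall on 2, 9, 16, 23; the last is February 23.
At the standard offset (UTC−01:00), 13:30 UTC − 1h = 12:30 Mesan standard time.
Daylight saving runs 25 October 2019 – 23 February 2020; the standard-time date in Mesan, 11 December 2019, is inside that window, so Mesan is at UTC+00:00.
13:30 UTC + 0h = 13:30 Mesan.

13:30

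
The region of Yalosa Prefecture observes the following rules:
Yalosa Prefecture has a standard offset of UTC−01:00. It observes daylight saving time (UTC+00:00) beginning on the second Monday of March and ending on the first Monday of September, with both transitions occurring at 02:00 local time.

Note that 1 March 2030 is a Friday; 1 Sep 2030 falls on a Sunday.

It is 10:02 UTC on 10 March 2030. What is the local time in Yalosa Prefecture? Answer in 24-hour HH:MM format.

09:02

1 March 2030 is a Friday, so the first Monday is March 4 and the second is March 11.
1 September 2030 is a Sunday, so the first Monday is September 2.
At the standard offset (UTC−01:00), 10:02 UTC − 1h = 09:02 Yalosa Prefecture standard time.
Daylight saving runs 11 March – 2 September; the standard-time date in Yalosa Prefecture, 10 March 2030, is outside that window, so Yalosa Prefecture is on standard time at UTC−01:00.
10:02 UTC − 1h = 09:02 local.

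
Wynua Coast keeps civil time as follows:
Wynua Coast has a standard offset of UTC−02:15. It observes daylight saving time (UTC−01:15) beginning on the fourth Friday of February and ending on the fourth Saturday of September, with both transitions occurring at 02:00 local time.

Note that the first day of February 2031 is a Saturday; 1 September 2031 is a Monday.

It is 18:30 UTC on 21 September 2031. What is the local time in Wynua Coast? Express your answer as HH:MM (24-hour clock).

1 February 2031 is a Saturday, so the first Friday is February 7 and the fourth is February 28.
1 September 2031 is a Monday, so the first Saturday is September 6 and the fourth is September 27.
At the standard offset (UTC−02:15), 18:30 UTC − 2h15m = 16:15 Wynua Coast standard time.
The standard-time date in Wynua Coast, 21 September 2031, falls between 28 February and 27 September, so daylight saving is in effect and Wynua Coast is at UTC−01:15.
18:30 UTC − 1h15m = 17:15 local.

17:15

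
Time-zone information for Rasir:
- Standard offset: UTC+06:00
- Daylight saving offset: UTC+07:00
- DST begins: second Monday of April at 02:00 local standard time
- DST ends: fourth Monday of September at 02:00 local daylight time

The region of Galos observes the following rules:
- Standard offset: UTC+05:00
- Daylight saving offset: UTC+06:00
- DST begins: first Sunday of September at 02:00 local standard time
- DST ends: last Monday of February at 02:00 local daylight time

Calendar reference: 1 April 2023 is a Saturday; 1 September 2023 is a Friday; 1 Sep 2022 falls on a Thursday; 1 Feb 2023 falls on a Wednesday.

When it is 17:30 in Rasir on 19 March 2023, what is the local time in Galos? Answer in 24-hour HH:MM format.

1 April 2023 is a Saturday, so the first Monday is April 3 and the second is April 10.
1 September 2023 is a Friday, so the first Monday is September 4 and the fourth is September 25.
19 March 2023 is outside the daylight-saving period (10 April – 25 September), so Rasir is on standard time, UTC+06:00.
17:30 Rasir − 6h = 11:30 UTC.
1 September 2022 is a Thursday, so the first Sunday is September 4.
1 February 2023 is a Wednesday, so Mondays fall on 6, 13, 20, 27; the last is February 27.
At the standard offset (UTC+05:00), 11:30 UTC + 5h = 16:30 Galos standard time.
The standard-time date in Galos, 19 March 2023, is outside the daylight-saving period (4 September 2022 – 27 February 2023), so Galos is on standard time, UTC+05:00.
11:30 UTC + 5h = 16:30 Galos.

16:30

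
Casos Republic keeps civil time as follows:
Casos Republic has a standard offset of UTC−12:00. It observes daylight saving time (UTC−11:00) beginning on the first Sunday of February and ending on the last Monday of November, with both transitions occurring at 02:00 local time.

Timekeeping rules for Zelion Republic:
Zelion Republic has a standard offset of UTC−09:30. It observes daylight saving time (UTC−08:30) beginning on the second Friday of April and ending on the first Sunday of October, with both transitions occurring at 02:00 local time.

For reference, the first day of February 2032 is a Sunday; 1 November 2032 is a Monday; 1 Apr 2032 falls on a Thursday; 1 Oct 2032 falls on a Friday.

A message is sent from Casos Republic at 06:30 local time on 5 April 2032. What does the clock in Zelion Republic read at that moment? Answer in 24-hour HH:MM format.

1 February 2032 is a Sunday, so the first Sunday is February 1.
1 November 2032 is a Monday, so Mondays fall on 1, 8, 15, 22, 29; the last is November 29.
5 April 2032 lies within the daylight-saving period (1 February – 29 November), so Casos Republic is on daylight time, UTC−11:00.
06:30 Casos Republic + 11h = 17:30 UTC.
1 April 2032 is a Thursday, so the first Friday is April 2 and the second is April 9.
1 October 2032 is a Friday, so the first Sunday is October 3.
At the standard offset (UTC−09:30), 17:30 UTC − 9h30m = 08:00 Zelion Republic standard time.
The standard-time date in Zelion Republic, 5 April 2032, does not fall between 9 April and 3 October, so daylight saving is not in effect and Zelion Republic is at UTC−09:30.
17:30 UTC − 9h30m = 08:00 Zelion Republic.

08:00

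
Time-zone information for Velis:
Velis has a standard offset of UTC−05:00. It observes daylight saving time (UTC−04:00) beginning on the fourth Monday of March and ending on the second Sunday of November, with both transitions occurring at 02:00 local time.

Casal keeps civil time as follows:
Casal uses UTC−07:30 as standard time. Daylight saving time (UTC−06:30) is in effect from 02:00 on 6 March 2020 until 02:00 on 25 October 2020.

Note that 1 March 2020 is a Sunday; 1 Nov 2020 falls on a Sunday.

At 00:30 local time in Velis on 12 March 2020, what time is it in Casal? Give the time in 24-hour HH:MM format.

23:00

1 March 2020 is a Sunday, so the first Monday is March 2 and the fourth is March 23.
1 November 2020 is a Sunday, so the first Sunday is November 1 and the second is November 8.
Daylight saving runs 23 March – 8 November; 12 March 2020 is outside that window, so Velis is on standard time at UTC−05:00.
00:30 Velis + 5h = 05:30 UTC.
At the standard offset (UTC−07:30), 05:30 UTC − 7h30m = 22:00 Casal standard time (rolling into the previous day, 11 March 2020).
The standard-time date in Casal, 11 March 2020, falls between 6 March and 25 October, so daylight saving is in effect and Casal is at UTC−06:30.
05:30 UTC − 6h30m = 23:00 Casal (rolling into the previous day, 11 March 2020).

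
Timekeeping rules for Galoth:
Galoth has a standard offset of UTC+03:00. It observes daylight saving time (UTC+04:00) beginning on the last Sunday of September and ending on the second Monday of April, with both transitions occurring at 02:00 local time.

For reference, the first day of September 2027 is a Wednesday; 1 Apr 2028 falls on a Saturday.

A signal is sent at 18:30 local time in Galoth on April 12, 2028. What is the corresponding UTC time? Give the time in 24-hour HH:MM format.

1 September 2027 is a Wednesday, so Sundays fall on 5, 12, 19, 26; the last is September 26.
1 April 2028 is a Saturday, so the first Monday is April 3 and the second is April 10.
April 12, 2028 does not fall between 26 September 2027 and 10 April 2028, so daylight saving is not in effect and Galoth is at UTC+03:00.
18:30 local − 3h = 15:30 UTC.

15:30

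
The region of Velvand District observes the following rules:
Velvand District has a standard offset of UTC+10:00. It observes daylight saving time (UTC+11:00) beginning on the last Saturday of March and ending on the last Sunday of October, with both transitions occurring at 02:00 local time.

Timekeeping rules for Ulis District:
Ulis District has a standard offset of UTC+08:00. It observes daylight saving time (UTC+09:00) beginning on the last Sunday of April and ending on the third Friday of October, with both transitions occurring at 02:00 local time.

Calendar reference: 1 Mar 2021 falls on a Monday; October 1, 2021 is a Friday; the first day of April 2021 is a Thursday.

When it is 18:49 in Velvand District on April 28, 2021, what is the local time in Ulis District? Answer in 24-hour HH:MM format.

16:49

1 March 2021 is a Monday, so Saturdays fall on 6, 13, 20, 27; the last is March 27.
1 October 2021 is a Friday, so Sundays fall on 3, 10, 17, 24, 31; the last is October 31.
April 28, 2021 falls between 27 March and 31 October, so daylight saving is in effect and Velvand District is at UTC+11:00.
18:49 Velvand District − 11h = 07:49 UTC.
1 April 2021 is a Thursday, so Sundays fall on 4, 11, 18, 25; the last is April 25.
1 October 2021 is a Friday, so the first Friday is October 1 and the third is October 15.
At the standard offset (UTC+08:00), 07:49 UTC + 8h = 15:49 Ulis District standard time.
The standard-time date in Ulis District, April 28, 2021, falls between 25 April and 15 October, so daylight saving is in effect and Ulis District is at UTC+09:00.
07:49 UTC + 9h = 16:49 Ulis District.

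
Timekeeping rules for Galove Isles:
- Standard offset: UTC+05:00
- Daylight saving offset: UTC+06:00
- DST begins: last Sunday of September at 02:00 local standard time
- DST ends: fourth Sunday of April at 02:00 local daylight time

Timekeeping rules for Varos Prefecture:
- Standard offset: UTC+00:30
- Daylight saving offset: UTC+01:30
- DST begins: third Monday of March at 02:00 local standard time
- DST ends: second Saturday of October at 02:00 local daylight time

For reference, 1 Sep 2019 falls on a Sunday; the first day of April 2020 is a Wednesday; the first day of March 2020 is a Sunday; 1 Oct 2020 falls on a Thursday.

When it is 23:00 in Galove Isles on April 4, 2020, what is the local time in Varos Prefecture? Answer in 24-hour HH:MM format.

1 September 2019 is a Sunday, so Sundays fall on 1, 8, 15, 22, 29; the last is September 29.
1 April 2020 is a Wednesday, so the first Sunday is April 5 and the fourth is April 26.
Daylight saving runs 29 September 2019 – 26 April 2020; April 4, 2020 is inside that window, so Galove Isles is at UTC+06:00.
23:00 Galove Isles − 6h = 17:00 UTC.
1 March 2020 is a Sunday, so the first Monday is March 2 and the third is March 16.
1 October 2020 is a Thursday, so the first Saturday is October 3 and the second is October 10.
At the standard offset (UTC+00:30), 17:00 UTC + 0h30m = 17:30 Varos Prefecture standard time.
The standard-time date in Varos Prefecture, April 4, 2020, falls between 16 March and 10 October, so daylight saving is in effect and Varos Prefecture is at UTC+01:30.
17:00 UTC + 1h30m = 18:30 Varos Prefecture.

18:30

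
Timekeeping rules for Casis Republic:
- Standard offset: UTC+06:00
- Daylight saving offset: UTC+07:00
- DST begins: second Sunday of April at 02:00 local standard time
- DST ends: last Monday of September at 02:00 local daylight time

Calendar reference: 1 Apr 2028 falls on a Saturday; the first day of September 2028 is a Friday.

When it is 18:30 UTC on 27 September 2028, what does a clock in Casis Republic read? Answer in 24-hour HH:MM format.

00:30

1 April 2028 is a Saturday, so the first Sunday is April 2 and the second is April 9.
1 September 2028 is a Friday, so Mondays fall on 4, 11, 18, 25; the last is September 25.
At the standard offset (UTC+06:00), 18:30 UTC + 6h = 00:30 Casis Republic standard time (rolling into the next day, 28 September 2028).
Daylight saving runs 9 April – 25 September; the standard-time date in Casis Republic, 28 September 2028, is outside that window, so Casis Republic is on standard time at UTC+06:00.
18:30 UTC + 6h = 00:30 local (rolling into the next day, 28 September 2028).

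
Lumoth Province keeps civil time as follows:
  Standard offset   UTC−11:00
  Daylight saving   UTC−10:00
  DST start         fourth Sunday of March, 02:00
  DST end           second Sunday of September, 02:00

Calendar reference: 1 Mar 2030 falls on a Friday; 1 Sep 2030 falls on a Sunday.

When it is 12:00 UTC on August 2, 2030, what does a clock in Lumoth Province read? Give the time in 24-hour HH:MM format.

1 March 2030 is a Friday, so the first Sunday is March 3 and the fourth is March 24.
1 September 2030 is a Sunday, so the first Sunday is September 1 and the second is September 8.
At the standard offset (UTC−11:00), 12:00 UTC − 11h = 01:00 Lumoth Province standard time.
The standard-time date in Lumoth Province, August 2, 2030, lies within the daylight-saving period (24 March – 8 September), so Lumoth Province is on daylight time, UTC−10:00.
12:00 UTC − 10h = 02:00 local.

02:00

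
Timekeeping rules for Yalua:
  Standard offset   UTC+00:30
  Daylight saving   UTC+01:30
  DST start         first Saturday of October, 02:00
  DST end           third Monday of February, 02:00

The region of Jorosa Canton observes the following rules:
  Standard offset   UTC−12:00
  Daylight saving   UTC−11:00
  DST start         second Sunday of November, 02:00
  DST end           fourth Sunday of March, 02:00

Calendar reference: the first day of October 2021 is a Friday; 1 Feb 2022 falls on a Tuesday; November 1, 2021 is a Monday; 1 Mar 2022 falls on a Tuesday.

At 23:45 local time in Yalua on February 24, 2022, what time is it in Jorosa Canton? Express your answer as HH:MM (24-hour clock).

1 October 2021 is a Friday, so the first Saturday is October 2.
1 February 2022 is a Tuesday, so the first Monday is February 7 and the third is February 21.
February 24, 2022 does not fall between 2 October 2021 and 21 February 2022, so daylight saving is not in effect and Yalua is at UTC+00:30.
23:45 Yalua − 0h30m = 23:15 UTC.
1 November 2021 is a Monday, so the first Sunday is November 7 and the second is November 14.
1 March 2022 is a Tuesday, so the first Sunday is March 6 and the fourth is March 27.
At the standard offset (UTC−12:00), 23:15 UTC − 12h = 11:15 Jorosa Canton standard time.
Daylight saving runs 14 November 2021 – 27 March 2022; the standard-time date in Jorosa Canton, February 24, 2022, is inside that window, so Jorosa Canton is at UTC−11:00.
23:15 UTC − 11h = 12:15 Jorosa Canton.

12:15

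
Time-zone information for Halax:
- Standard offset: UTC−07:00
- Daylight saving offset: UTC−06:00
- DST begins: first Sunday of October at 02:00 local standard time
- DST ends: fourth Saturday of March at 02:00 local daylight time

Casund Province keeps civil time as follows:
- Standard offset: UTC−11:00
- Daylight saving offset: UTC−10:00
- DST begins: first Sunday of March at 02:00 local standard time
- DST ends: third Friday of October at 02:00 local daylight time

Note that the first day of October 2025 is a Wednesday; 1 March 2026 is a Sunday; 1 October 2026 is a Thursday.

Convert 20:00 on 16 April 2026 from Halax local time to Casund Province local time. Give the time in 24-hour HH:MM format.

17:00

1 October 2025 is a Wednesday, so the first Sunday is October 5.
1 March 2026 is a Sunday, so the first Saturday is March 7 and the fourth is March 28.
16 April 2026 does not fall between 5 October 2025 and 28 March 2026, so daylight saving is not in effect and Halax is at UTC−07:00.
20:00 Halax + 7h = 03:00 UTC (rolling into the next day, 17 April 2026).
1 March 2026 is a Sunday, so the first Sunday is March 1.
1 October 2026 is a Thursday, so the first Friday is October 2 and the third is October 16.
At the standard offset (UTC−11:00), 03:00 UTC − 11h = 16:00 Casund Province standard time (rolling into the previous day, 16 April 2026).
Daylight saving runs 1 March – 16 October; the standard-time date in Casund Province, 16 April 2026, is inside that window, so Casund Province is at UTC−10:00.
03:00 UTC − 10h = 17:00 Casund Province (rolling into the previous day, 16 April 2026).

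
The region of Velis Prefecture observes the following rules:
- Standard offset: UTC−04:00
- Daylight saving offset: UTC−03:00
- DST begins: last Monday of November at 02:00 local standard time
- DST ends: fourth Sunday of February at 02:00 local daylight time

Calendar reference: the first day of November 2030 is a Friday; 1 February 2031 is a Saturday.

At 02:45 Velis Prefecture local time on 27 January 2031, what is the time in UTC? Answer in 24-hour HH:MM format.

1 November 2030 is a Friday, so Mondays fall on 4, 11, 18, 25; the last is November 25.
1 February 2031 is a Saturday, so the first Sunday is February 2 and the fourth is February 23.
27 January 2031 lies within the daylight-saving period (25 November 2030 – 23 February 2031), so Velis Prefecture is on daylight time, UTC−03:00.
02:45 local + 3h = 05:45 UTC.

05:45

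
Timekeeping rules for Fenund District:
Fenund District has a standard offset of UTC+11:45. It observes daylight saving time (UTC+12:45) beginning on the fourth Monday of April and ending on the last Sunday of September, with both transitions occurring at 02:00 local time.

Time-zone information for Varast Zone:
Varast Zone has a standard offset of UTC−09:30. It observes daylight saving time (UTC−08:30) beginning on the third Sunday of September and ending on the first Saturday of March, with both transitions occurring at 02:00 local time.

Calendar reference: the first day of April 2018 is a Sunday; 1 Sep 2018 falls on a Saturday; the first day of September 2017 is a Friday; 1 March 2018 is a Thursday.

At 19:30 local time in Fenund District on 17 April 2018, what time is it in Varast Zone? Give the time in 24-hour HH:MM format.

1 April 2018 is a Sunday, so the first Monday is April 2 and the fourth is April 23.
1 September 2018 is a Saturday, so Sundays fall on 2, 9, 16, 23, 30; the last is September 30.
Daylight saving runs 23 April – 30 September; 17 April 2018 is outside that window, so Fenund District is on standard time at UTC+11:45.
19:30 Fenund District − 11h45m = 07:45 UTC.
1 September 2017 is a Friday, so the first Sunday is September 3 and the third is September 17.
1 March 2018 is a Thursday, so the first Saturday is March 3.
At the standard offset (UTC−09:30), 07:45 UTC − 9h30m = 22:15 Varast Zone standard time (rolling into the previous day, 16 April 2018).
Daylight saving runs 17 September 2017 – 3 March 2018; the standard-time date in Varast Zone, 16 April 2018, is outside that window, so Varast Zone is on standard time at UTC−09:30.
07:45 UTC − 9h30m = 22:15 Varast Zone (rolling into the previous day, 16 April 2018).

22:15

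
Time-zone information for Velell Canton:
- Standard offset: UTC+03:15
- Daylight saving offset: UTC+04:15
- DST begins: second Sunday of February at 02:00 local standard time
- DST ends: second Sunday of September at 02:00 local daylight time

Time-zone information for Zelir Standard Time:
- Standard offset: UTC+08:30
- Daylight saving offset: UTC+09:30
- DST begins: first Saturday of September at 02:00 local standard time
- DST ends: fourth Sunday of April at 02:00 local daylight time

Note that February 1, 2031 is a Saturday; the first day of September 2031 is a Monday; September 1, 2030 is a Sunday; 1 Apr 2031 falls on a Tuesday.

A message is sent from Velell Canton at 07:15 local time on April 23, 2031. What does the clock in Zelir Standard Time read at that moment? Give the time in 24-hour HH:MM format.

12:30

1 February 2031 is a Saturday, so the first Sunday is February 2 and the second is February 9.
1 September 2031 is a Monday, so the first Sunday is September 7 and the second is September 14.
Daylight saving runs 9 February – 14 September; April 23, 2031 is inside that window, so Velell Canton is at UTC+04:15.
07:15 Velell Canton − 4h15m = 03:00 UTC.
1 September 2030 is a Sunday, so the first Saturday is September 7.
1 April 2031 is a Tuesday, so the first Sunday is April 6 and the fourth is April 27.
At the standard offset (UTC+08:30), 03:00 UTC + 8h30m = 11:30 Zelir Standard Time standard time.
Daylight saving runs 7 September 2030 – 27 April 2031; the standard-time date in Zelir Standard Time, April 23, 2031, is inside that window, so Zelir Standard Time is at UTC+09:30.
03:00 UTC + 9h30m = 12:30 Zelir Standard Time.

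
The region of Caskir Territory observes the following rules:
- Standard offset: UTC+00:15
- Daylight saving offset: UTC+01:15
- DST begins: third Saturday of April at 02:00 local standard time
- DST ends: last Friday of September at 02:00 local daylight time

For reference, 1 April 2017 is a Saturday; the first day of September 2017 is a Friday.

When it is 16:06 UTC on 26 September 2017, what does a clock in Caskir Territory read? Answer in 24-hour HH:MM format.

1 April 2017 is a Saturday, so the first Saturday is April 1 and the third is April 15.
1 September 2017 is a Friday, so Fridays fall on 1, 8, 15, 22, 29; the last is September 29.
At the standard offset (UTC+00:15), 16:06 UTC + 0h15m = 16:21 Caskir Territory standard time.
The standard-time date in Caskir Territory, 26 September 2017, lies within the daylight-saving period (15 April – 29 September), so Caskir Territory is on daylight time, UTC+01:15.
16:06 UTC + 1h15m = 17:21 local.

17:21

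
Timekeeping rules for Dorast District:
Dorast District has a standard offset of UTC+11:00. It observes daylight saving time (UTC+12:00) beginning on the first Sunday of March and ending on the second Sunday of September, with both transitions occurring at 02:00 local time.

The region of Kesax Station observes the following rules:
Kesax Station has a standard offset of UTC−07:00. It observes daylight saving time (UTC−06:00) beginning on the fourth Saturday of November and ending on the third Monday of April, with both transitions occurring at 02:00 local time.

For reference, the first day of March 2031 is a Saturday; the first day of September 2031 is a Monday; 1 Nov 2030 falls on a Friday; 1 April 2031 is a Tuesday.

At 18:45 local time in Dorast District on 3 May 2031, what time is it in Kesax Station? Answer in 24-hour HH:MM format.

1 March 2031 is a Saturday, so the first Sunday is March 2.
1 September 2031 is a Monday, so the first Sunday is September 7 and the second is September 14.
3 May 2031 falls between 2 March and 14 September, so daylight saving is in effect and Dorast District is at UTC+12:00.
18:45 Dorast District − 12h = 06:45 UTC.
1 November 2030 is a Friday, so the first Saturday is November 2 and the fourth is November 23.
1 April 2031 is a Tuesday, so the first Monday is April 7 and the third is April 21.
At the standard offset (UTC−07:00), 06:45 UTC − 7h = 23:45 Kesax Station standard time (rolling into the previous day, 2 May 2031).
The standard-time date in Kesax Station, 2 May 2031, does not fall between 23 November 2030 and 21 April 2031, so daylight saving is not in effect and Kesax Station is at UTC−07:00.
06:45 UTC − 7h = 23:45 Kesax Station (rolling into the previous day, 2 May 2031).

23:45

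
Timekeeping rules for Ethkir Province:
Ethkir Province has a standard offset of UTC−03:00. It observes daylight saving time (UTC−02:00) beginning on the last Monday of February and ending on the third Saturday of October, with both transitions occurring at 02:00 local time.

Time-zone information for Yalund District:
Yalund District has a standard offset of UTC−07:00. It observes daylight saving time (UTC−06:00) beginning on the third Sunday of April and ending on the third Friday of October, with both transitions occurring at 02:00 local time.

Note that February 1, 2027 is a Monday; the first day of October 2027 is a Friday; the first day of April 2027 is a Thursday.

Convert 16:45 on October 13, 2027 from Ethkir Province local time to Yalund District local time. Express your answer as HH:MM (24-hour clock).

1 February 2027 is a Monday, so Mondays fall on 1, 8, 15, 22; the last is February 22.
1 October 2027 is a Friday, so the first Saturday is October 2 and the third is October 16.
Daylight saving runs 22 February – 16 October; October 13, 2027 is inside that window, so Ethkir Province is at UTC−02:00.
16:45 Ethkir Province + 2h = 18:45 UTC.
1 April 2027 is a Thursday, so the first Sunday is April 4 and the third is April 18.
1 October 2027 is a Friday, so the first Friday is October 1 and the third is October 15.
At the standard offset (UTC−07:00), 18:45 UTC − 7h = 11:45 Yalund District standard time.
The standard-time date in Yalund District, October 13, 2027, falls between 18 April and 15 October, so daylight saving is in effect and Yalund District is at UTC−06:00.
18:45 UTC − 6h = 12:45 Yalund District.

12:45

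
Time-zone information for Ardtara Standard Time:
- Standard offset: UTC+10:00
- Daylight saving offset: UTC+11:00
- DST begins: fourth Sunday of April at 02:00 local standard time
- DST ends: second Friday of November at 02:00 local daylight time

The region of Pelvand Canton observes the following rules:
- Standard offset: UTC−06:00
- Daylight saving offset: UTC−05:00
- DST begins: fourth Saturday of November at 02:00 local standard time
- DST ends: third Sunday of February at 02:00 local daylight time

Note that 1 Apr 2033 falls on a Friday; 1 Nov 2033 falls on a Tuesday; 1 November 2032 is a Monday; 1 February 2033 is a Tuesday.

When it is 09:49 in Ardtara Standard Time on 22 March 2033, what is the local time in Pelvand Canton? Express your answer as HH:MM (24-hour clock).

17:49

1 April 2033 is a Friday, so the first Sunday is April 3 and the fourth is April 24.
1 November 2033 is a Tuesday, so the first Friday is November 4 and the second is November 11.
22 March 2033 does not fall between 24 April and 11 November, so daylight saving is not in effect and Ardtara Standard Time is at UTC+10:00.
09:49 Ardtara Standard Time − 10h = 23:49 UTC (rolling into the previous day, 21 March 2033).
1 November 2032 is a Monday, so the first Saturday is November 6 and the fourth is November 27.
1 February 2033 is a Tuesday, so the first Sunday is February 6 and the third is February 20.
At the standard offset (UTC−06:00), 23:49 UTC − 6h = 17:49 Pelvand Canton standard time.
The standard-time date in Pelvand Canton, 21 March 2033, does not fall between 27 November 2032 and 20 February 2033, so daylight saving is not in effect and Pelvand Canton is at UTC−06:00.
23:49 UTC − 6h = 17:49 Pelvand Canton.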